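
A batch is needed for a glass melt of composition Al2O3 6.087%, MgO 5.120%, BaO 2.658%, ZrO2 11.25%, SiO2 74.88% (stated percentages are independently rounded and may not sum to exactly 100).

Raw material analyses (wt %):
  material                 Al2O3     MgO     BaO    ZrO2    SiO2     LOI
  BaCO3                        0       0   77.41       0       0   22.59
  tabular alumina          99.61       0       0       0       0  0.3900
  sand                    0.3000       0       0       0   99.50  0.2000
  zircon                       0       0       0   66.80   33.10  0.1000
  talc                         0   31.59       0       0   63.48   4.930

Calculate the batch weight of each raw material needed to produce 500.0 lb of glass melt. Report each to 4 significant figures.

Intermediates are shown, rounded to four significant figures, in the working — the working math carries full precision in all steps — exactly one rounding lands on each reported value; derived quantities are carried starting from the weights per 500.0 lb of glass in exact precision (glass mass, ignition loss, yield, five oxide percentages, the totals), precisely as stated by the problem or answer text.
Target masses of each oxide per 500.0 lb glass melt:
  Al2O3: 6.087% × 500.0 = 30.44 lb
  MgO: 5.120% × 500.0 = 25.60 lb
  BaO: 2.658% × 500.0 = 13.29 lb
  ZrO2: 11.25% × 500.0 = 56.25 lb
  SiO2: 74.88% × 500.0 = 374.4 lb
Mass-balance tally per oxide given the weights on record, under the basis named above (every target is met by its sum once rounding is allowed for):
  Al2O3: 29.66·0.9961 + 296.6·0.003000 = 30.43 lb (target 30.44 lb)
  MgO: 81.04·0.3159 = 25.60 lb (target 25.60 lb)
  BaO: 17.17·0.7741 = 13.29 lb (target 13.29 lb)
  ZrO2: 84.21·0.6680 = 56.25 lb (target 56.25 lb)
  SiO2: 296.6·0.9950 + 84.21·0.3310 + 81.04·0.6348 = 374.4 lb (target 374.4 lb)
Glass-mass sanity pass: batch total minus LOI = 500.0 lb (the targets, summed, come to 500.0 lb; with the basis standing at 500.0 lb — a pure rounding effect).
Batch grand total — Σ batch = 508.7 lb; ignition loss, Σ(batch × LOI) = 8.667 lb; yield, glass over the total, = 98.30%.

Batch per 500.0 lb glass melt:
  BaCO3: 17.17 lb
  tabular alumina: 29.66 lb
  sand: 296.6 lb
  zircon: 84.21 lb
  talc: 81.04 lb
Total batch = 508.7 lb; LOI loss = 8.667 lb; yield = 98.30%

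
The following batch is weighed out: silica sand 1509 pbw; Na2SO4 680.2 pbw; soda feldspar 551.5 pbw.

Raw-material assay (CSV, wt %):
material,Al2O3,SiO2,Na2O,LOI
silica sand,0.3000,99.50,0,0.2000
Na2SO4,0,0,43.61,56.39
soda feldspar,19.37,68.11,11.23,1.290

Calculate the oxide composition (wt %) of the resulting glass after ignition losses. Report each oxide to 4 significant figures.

All internal work runs at full float precision in every operation. Mid-chain values are shown, rounded to four significant digits, as written. Each reported figure is rounded only once. Derived quantities, which include the three compositions, the yield, totals, glass mass, LOI, are computed in exact precision, as given in the problem or the answer, from the weighed amounts for 2347 pbw of glass.
Mass of each oxide from the mix:
  Al2O3: 1509·0.003000 + 551.5·0.1937 = 111.4 pbw
  SiO2: 1509·0.9950 + 551.5·0.6811 = 1877 pbw
  Na2O: 680.2·0.4361 + 551.5·0.1123 = 358.6 pbw
LOI: 1509·0.002000 + 680.2·0.5639 + 551.5·0.01290 = 393.7 pbw
Resulting glass, batch − LOI: 2741 − 393.7 = 2347 pbw (= the summed oxide contributions)
percent by weight: oxide/glass ×100

Glass mass = 2347 pbw (batch 2741 − LOI 393.7).
Composition: Al2O3 4.744%, SiO2 79.98%, Na2O 15.28%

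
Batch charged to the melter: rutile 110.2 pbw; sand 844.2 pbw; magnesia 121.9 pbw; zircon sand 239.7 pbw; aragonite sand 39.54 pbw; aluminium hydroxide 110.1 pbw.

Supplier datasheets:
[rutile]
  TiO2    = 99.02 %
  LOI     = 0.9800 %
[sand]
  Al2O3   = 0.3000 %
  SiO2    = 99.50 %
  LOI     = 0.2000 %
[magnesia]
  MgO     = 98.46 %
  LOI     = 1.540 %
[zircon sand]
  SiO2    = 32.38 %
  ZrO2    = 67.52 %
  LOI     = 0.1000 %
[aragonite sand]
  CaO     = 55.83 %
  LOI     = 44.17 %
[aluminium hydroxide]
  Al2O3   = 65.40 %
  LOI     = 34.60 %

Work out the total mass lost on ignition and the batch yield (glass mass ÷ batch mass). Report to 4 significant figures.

Values along the way are shown rounded to four significant figures across the worked steps — every computation maintains full float precision from start to finish. Exactly one rounding is applied to every reported figure; all derived quantities are carried using the weight values for 1405 pbw of glass in full precision (LOI, totals, net glass mass, the yield, the six compositions), as given in the problem or answer text.
Per-material ignition loss:
  rutile: 110.2 × 0.009800 = 1.080 pbw
  sand: 844.2 × 0.002000 = 1.688 pbw
  magnesia: 121.9 × 0.01540 = 1.877 pbw
  zircon sand: 239.7 × 0.001000 = 0.2397 pbw
  aragonite sand: 39.54 × 0.4417 = 17.46 pbw
  aluminium hydroxide: 110.1 × 0.3460 = 38.09 pbw
Total LOI = 60.44 pbw
Glass = batch − LOI = 1466 − 60.44 = 1405 pbw

LOI loss = 60.44 pbw; glass = 1405 pbw; yield = 95.88%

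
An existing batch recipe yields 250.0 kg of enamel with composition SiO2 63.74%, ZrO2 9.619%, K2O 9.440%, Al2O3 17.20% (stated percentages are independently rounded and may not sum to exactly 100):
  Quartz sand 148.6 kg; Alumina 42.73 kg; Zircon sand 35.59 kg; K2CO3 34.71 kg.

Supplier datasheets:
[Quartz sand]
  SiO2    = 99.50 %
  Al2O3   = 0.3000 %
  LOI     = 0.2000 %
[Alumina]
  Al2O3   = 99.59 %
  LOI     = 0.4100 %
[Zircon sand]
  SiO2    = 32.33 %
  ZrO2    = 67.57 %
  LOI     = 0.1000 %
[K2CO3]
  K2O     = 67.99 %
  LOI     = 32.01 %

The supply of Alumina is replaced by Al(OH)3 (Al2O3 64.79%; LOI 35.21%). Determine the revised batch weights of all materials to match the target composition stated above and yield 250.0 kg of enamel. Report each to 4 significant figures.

Revised batch per 250.0 kg enamel:
  Quartz sand: 148.6 kg
  Al(OH)3: 65.68 kg
  Zircon sand: 35.59 kg
  K2CO3: 34.71 kg
Total batch = 284.6 kg; LOI loss = 34.57 kg

Intermediates appear, with 4-significant-figure rounding, when written out — every computation keeps exact precision from first step to last; every reported result receives exactly one rounding; all derived quantities (the four compositions, the totals, LOI, glass mass, yield) are carried at full precision from the weighed amounts on 250.0 kg of glass, as they appear in either problem or answer.
Target masses of each oxide per 250.0 kg enamel:
  SiO2: 63.74% × 250.0 = 159.4 kg
  ZrO2: 9.619% × 250.0 = 24.05 kg
  K2O: 9.440% × 250.0 = 23.60 kg
  Al2O3: 17.20% × 250.0 = 43.00 kg
Checking each oxide sum from the weights as reported, relative to the basis at hand (sums match the target masses up to rounding of the answer):
  SiO2: 148.6·0.9950 + 35.59·0.3233 = 159.4 kg (target 159.4 kg)
  ZrO2: 35.59·0.6757 = 24.05 kg (target 24.05 kg)
  K2O: 34.71·0.6799 = 23.60 kg (target 23.60 kg)
  Al2O3: 148.6·0.003000 + 65.68·0.6479 = 43.00 kg (target 43.00 kg)
Glass-mass closure: Σ batch − LOI loss = 250.0 kg (summing oxide targets gives 250.0 kg; stated basis 250.0 kg — any gap is answer rounding).
Whole-batch sum: Σ batch = 284.6 kg; Σ batch·LOI gives LOI loss = 34.57 kg; as yield: glass ÷ batch → 87.85%.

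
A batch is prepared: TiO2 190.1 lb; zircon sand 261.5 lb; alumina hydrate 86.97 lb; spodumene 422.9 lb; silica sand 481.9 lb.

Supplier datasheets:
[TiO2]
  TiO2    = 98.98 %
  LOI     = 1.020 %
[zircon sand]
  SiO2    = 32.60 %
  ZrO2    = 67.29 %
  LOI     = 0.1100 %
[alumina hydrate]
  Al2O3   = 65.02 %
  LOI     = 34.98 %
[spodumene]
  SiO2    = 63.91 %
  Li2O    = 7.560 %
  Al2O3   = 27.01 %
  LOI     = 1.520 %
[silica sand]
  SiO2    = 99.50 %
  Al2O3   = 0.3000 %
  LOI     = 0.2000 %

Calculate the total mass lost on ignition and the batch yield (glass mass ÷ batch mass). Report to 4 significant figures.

LOI loss = 40.04 lb; glass = 1403 lb; yield = 97.23%

Every computation carries full precision in all steps — in-progress results appear, with 4-significant-digit rounding, at each printed step; exactly one rounding lands on each reported figure; derived quantities, including the totals, ignition loss, net glass mass, the yield, the five compositions, are recomputed using the weight values on 1403 lb of glass in full float precision exactly as printed in problem or answer.
Each material's LOI contribution:
  TiO2: 190.1 × 0.01020 = 1.939 lb
  zircon sand: 261.5 × 0.001100 = 0.2877 lb
  alumina hydrate: 86.97 × 0.3498 = 30.42 lb
  spodumene: 422.9 × 0.01520 = 6.428 lb
  silica sand: 481.9 × 0.002000 = 0.9638 lb
Total LOI = 40.04 lb
Glass = batch − LOI = 1443 − 40.04 = 1403 lb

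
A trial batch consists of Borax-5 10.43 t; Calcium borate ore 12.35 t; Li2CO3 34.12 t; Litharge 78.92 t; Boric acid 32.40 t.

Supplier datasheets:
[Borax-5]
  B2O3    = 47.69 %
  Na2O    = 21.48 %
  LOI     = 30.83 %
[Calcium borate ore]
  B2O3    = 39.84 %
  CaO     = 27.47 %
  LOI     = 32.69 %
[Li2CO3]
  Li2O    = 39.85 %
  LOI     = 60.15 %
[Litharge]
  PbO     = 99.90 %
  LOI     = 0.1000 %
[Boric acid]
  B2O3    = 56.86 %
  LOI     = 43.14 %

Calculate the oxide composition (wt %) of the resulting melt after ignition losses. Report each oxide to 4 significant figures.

Each numeric step carries full precision at each step. Mid-chain values are printed with 4-significant-figure rounding alongside each step; every reported figure sees exactly one rounding — the derived quantities are rebuilt from the weighed amounts per 126.4 t of glass in exact precision (net glass mass, LOI, the five compositions, totals, yield) as given in the question or the answer.
What the batch supplies per oxide:
  Li2O: 34.12·0.3985 = 13.60 t
  PbO: 78.92·0.9990 = 78.84 t
  B2O3: 10.43·0.4769 + 12.35·0.3984 + 32.40·0.5686 = 28.32 t
  Na2O: 10.43·0.2148 = 2.240 t
  CaO: 12.35·0.2747 = 3.393 t
LOI: 10.43·0.3083 + 12.35·0.3269 + 34.12·0.6015 + 78.92·0.001000 + 32.40·0.4314 = 41.83 t
Glass mass = batch − LOI = 168.2 − 41.83 = 126.4 t (equal to the oxide-mass sum)
oxide / glass × 100 gives the wt %

Glass mass = 126.4 t (batch 168.2 − LOI 41.83).
Composition: Li2O 10.76%, PbO 62.38%, B2O3 22.40%, Na2O 1.773%, CaO 2.684%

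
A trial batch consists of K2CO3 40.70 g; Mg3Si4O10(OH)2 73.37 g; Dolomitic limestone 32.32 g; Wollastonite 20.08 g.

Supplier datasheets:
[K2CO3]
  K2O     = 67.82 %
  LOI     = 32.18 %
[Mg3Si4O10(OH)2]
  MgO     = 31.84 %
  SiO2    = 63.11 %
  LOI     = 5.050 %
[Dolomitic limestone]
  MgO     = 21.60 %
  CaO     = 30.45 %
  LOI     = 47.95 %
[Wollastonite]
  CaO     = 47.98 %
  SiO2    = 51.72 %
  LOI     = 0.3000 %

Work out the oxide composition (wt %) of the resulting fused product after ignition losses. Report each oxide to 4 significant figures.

Values along the way are displayed, rounded to 4 significant digits, on the page — each numeric step keeps exact precision all the way through — every reported figure takes just one rounding; the derived quantities, including totals, the four compositions, the yield, LOI, net glass mass, are computed from the weighed amounts at 134.1 g of glass in full precision, as given in the problem or answer text.
What the batch supplies per oxide:
  MgO: 73.37·0.3184 + 32.32·0.2160 = 30.34 g
  CaO: 32.32·0.3045 + 20.08·0.4798 = 19.48 g
  SiO2: 73.37·0.6311 + 20.08·0.5172 = 56.69 g
  K2O: 40.70·0.6782 = 27.60 g
LOI: 40.70·0.3218 + 73.37·0.05050 + 32.32·0.4795 + 20.08·0.003000 = 32.36 g
Net of LOI, the glass mass = 166.5 − 32.36 = 134.1 g (the oxide masses sum to this)
percent share: oxide ÷ glass, ×100

Glass mass = 134.1 g (batch 166.5 − LOI 32.36).
Composition: MgO 22.62%, CaO 14.52%, SiO2 42.27%, K2O 20.58%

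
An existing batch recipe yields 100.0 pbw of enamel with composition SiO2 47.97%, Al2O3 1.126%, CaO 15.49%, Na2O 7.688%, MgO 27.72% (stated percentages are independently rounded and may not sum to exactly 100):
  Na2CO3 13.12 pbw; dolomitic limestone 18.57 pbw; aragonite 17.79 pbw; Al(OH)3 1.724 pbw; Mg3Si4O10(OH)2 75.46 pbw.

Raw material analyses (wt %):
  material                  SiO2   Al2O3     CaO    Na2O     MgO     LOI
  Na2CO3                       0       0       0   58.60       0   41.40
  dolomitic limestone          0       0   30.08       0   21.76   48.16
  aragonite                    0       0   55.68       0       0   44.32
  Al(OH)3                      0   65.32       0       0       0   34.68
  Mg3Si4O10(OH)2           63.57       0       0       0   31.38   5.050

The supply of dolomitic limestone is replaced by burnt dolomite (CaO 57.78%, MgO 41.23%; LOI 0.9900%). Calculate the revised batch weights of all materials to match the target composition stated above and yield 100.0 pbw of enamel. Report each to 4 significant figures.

Revised batch per 100.0 pbw enamel:
  Na2CO3: 13.12 pbw
  burnt dolomite: 9.800 pbw
  aragonite: 17.65 pbw
  Al(OH)3: 1.724 pbw
  Mg3Si4O10(OH)2: 75.46 pbw
Total batch = 117.8 pbw; LOI loss = 17.76 pbw

In-progress results are shown, with 4-significant-digit rounding, between the steps. Each numeric step maintains full precision throughout. Every reported figure takes exactly one rounding; the derived quantities, including the five compositions, LOI, the yield, net glass mass, the totals, are recomputed starting from the weights on 100.0 pbw of glass in full precision exactly as printed in the problem or answer text.
Target oxide masses per 100.0 pbw enamel:
  SiO2: 47.97% × 100.0 = 47.97 pbw
  Al2O3: 1.126% × 100.0 = 1.126 pbw
  CaO: 15.49% × 100.0 = 15.49 pbw
  Na2O: 7.688% × 100.0 = 7.688 pbw
  MgO: 27.72% × 100.0 = 27.72 pbw
Balance tally, oxide-wise, working from each reported weight, versus the basis set out (oxide sums agree with the targets up to rounding of the answer):
  SiO2: 75.46·0.6357 = 47.97 pbw (target 47.97 pbw)
  Al2O3: 1.724·0.6532 = 1.126 pbw (target 1.126 pbw)
  CaO: 9.800·0.5778 + 17.65·0.5568 = 15.49 pbw (target 15.49 pbw)
  Na2O: 13.12·0.5860 = 7.688 pbw (target 7.688 pbw)
  MgO: 9.800·0.4123 + 75.46·0.3138 = 27.72 pbw (target 27.72 pbw)
Mass balance on the glass: the batch minus its LOI: 99.99 pbw (oxide target masses add up to 99.99 pbw; with the basis standing at 100.0 pbw — differing by rounding only).
Total batch = Σ batch = 117.8 pbw; the LOI term Σ batch·LOI equals 17.76 pbw; glass ÷ batch gives a yield of 84.92%.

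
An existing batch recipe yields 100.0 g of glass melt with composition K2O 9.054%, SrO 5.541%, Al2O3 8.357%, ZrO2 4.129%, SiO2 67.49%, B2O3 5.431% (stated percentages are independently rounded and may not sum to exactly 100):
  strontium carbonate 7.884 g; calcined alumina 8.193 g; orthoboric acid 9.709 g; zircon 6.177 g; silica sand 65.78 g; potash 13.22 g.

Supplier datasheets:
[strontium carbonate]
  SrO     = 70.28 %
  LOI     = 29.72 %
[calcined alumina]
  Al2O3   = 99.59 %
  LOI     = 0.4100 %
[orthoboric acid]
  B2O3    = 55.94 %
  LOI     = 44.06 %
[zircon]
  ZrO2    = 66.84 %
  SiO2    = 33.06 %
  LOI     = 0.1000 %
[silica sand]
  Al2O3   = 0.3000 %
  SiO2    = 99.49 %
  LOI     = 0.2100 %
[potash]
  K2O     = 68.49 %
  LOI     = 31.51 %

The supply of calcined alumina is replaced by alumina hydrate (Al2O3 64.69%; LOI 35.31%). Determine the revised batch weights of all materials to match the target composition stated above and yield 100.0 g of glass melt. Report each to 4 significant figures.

Revised batch per 100.0 g glass melt:
  strontium carbonate: 7.884 g
  alumina hydrate: 12.61 g
  orthoboric acid: 9.709 g
  zircon: 6.177 g
  silica sand: 65.78 g
  potash: 13.22 g
Total batch = 115.4 g; LOI loss = 15.38 g

Working values are shown rounded off to 4 significant digits on the page — the whole derivation maintains exact precision through the solve — a single rounding produces every reported number. The derived quantities, which include the yield, the six compositions, LOI, the totals, glass mass, are re-derived at exact precision, exactly as shown in the problem or the answer, from the batch weights for 100.0 g of glass.
Oxide mass targets, per 100.0 g glass melt:
  K2O: 9.054% × 100.0 = 9.054 g
  SrO: 5.541% × 100.0 = 5.541 g
  Al2O3: 8.357% × 100.0 = 8.357 g
  ZrO2: 4.129% × 100.0 = 4.129 g
  SiO2: 67.49% × 100.0 = 67.49 g
  B2O3: 5.431% × 100.0 = 5.431 g
Sums-versus-targets review using the reported weights, per the basis as stated (oxide sums agree with the targets given rounding of the digits):
  K2O: 13.22·0.6849 = 9.054 g (target 9.054 g)
  SrO: 7.884·0.7028 = 5.541 g (target 5.541 g)
  Al2O3: 12.61·0.6469 + 65.78·0.003000 = 8.355 g (target 8.357 g)
  ZrO2: 6.177·0.6684 = 4.129 g (target 4.129 g)
  SiO2: 6.177·0.3306 + 65.78·0.9949 = 67.49 g (target 67.49 g)
  B2O3: 9.709·0.5594 = 5.431 g (target 5.431 g)
Glass-mass closure: batch total minus LOI = 100.0 g (oxide target masses add up to 100.0 g; versus the stated basis of 100.0 g — rounding explains the deltas).
Batch total: Σ batch = 115.4 g; Σ batch·LOI gives LOI loss = 15.38 g; yield = glass ÷ total batch = 86.67%.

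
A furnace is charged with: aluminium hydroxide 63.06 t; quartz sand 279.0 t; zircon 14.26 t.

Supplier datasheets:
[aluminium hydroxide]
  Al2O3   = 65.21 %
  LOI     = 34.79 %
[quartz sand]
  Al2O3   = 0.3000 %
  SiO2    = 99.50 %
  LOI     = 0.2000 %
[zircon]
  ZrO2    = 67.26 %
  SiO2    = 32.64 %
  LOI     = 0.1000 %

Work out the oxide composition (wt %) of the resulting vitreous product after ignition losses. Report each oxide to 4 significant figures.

Each numeric step runs at full float precision from start to finish; values along the way appear, rounded to 4 significant figures, as written; every reported number takes a single rounding — all derived quantities (three oxide percentages, net glass mass, totals, ignition loss, the yield) are computed using the weight values per 333.8 t of glass at exact precision as quoted within either problem or answer.
Oxide masses out of the charge:
  ZrO2: 14.26·0.6726 = 9.591 t
  Al2O3: 63.06·0.6521 + 279.0·0.003000 = 41.96 t
  SiO2: 279.0·0.9950 + 14.26·0.3264 = 282.3 t
LOI: 63.06·0.3479 + 279.0·0.002000 + 14.26·0.001000 = 22.51 t
Glass mass = batch − LOI = 356.3 − 22.51 = 333.8 t (the oxide masses sum to this)
each oxide over glass, ×100, is wt %

Glass mass = 333.8 t (batch 356.3 − LOI 22.51).
Composition: ZrO2 2.873%, Al2O3 12.57%, SiO2 84.56%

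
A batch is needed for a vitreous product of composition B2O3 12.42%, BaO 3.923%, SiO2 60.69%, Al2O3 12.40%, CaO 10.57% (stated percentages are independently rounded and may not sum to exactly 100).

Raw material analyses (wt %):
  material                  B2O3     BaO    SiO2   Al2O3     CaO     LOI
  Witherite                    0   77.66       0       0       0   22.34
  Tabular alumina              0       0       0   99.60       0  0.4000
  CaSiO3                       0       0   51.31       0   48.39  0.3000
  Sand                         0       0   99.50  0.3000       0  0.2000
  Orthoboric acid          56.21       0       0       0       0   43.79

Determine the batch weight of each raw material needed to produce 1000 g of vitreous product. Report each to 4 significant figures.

Batch per 1000 g vitreous product:
  Witherite: 50.52 g
  Tabular alumina: 123.0 g
  CaSiO3: 218.4 g
  Sand: 497.3 g
  Orthoboric acid: 221.0 g
Total batch = 1110 g; LOI loss = 110.2 g; yield = 90.07%

All internal work holds exact precision all the way through. Working values are rounded to 4 significant figures when quoted; each reported result takes a single rounding — all derived quantities (the five compositions, totals, glass mass, yield, ignition loss) are re-derived at full precision from the batch weights at 1000 g of glass, exactly as printed in either problem or answer.
Oxide mass targets, per 1000 g vitreous product:
  B2O3: 12.42% × 1000 = 124.2 g
  BaO: 3.923% × 1000 = 39.23 g
  SiO2: 60.69% × 1000 = 606.9 g
  Al2O3: 12.40% × 1000 = 124.0 g
  CaO: 10.57% × 1000 = 105.7 g
Checking each oxide sum on the weights just shown, against the basis in use (sum by sum, the targets are met within answer rounding):
  B2O3: 221.0·0.5621 = 124.2 g (target 124.2 g)
  BaO: 50.52·0.7766 = 39.23 g (target 39.23 g)
  SiO2: 218.4·0.5131 + 497.3·0.9950 = 606.9 g (target 606.9 g)
  Al2O3: 123.0·0.9960 + 497.3·0.003000 = 124.0 g (target 124.0 g)
  CaO: 218.4·0.4839 = 105.7 g (target 105.7 g)
Glass-mass bookkeeping: total batch − LOI = 1000 g (the Σ of target masses is 1000 g; stated basis 1000 g — a pure rounding effect).
Total batch = Σ batch = 1110 g; LOI loss = Σ batch·LOI = 110.2 g; yield: glass divided by total = 90.07%.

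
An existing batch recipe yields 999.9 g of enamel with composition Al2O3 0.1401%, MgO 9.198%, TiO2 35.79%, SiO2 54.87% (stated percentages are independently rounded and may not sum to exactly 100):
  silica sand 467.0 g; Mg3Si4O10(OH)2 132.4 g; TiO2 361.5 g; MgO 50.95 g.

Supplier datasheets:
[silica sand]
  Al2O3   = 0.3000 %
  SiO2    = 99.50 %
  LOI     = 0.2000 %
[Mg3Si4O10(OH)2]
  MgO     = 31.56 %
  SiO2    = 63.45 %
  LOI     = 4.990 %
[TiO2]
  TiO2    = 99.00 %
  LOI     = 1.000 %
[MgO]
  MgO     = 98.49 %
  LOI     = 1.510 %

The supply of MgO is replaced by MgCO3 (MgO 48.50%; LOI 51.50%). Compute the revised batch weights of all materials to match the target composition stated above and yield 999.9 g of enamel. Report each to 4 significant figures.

The whole derivation keeps full precision end to end. Intermediates are shown with 4-significant-figure rounding on the page — exactly one rounding goes into every reported value. All derived quantities, which include the totals, the four compositions, glass mass, the yield, LOI, are re-derived in full float precision, as written in the problem or answer text, using the weight values on 999.9 g of glass.
Target oxide masses per 999.9 g enamel:
  Al2O3: 0.1401% × 999.9 = 1.401 g
  MgO: 9.198% × 999.9 = 91.97 g
  TiO2: 35.79% × 999.9 = 357.9 g
  SiO2: 54.87% × 999.9 = 548.6 g
Verifying the oxide balance using the reported weights, against the basis in use (summed amounts equal target values once rounding is allowed for):
  Al2O3: 467.0·0.003000 = 1.401 g (target 1.401 g)
  MgO: 132.4·0.3156 + 103.5·0.4850 = 91.98 g (target 91.97 g)
  TiO2: 361.5·0.9900 = 357.9 g (target 357.9 g)
  SiO2: 467.0·0.9950 + 132.4·0.6345 = 548.7 g (target 548.6 g)
Mass balance on the glass: Σ batch − LOI loss = 999.9 g (the targets, summed, come to 999.9 g; against the stated basis, 999.9 g — differing by rounding only).
Whole-batch sum: Σ batch = 1064 g; the LOI term Σ batch·LOI equals 64.46 g; yield = glass ÷ total batch = 93.94%.

Revised batch per 999.9 g enamel:
  silica sand: 467.0 g
  Mg3Si4O10(OH)2: 132.4 g
  TiO2: 361.5 g
  MgCO3: 103.5 g
Total batch = 1064 g; LOI loss = 64.46 g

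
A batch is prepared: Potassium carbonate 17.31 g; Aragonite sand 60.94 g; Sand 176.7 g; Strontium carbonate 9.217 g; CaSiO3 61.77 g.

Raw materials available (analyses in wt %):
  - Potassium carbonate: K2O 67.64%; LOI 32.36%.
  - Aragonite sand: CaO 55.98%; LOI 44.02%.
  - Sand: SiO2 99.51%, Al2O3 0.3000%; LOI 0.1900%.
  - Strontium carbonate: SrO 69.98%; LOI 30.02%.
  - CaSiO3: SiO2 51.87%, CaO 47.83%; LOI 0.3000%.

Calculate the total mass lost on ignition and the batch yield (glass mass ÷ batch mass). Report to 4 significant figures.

Exact precision is kept in all steps; mid-chain values are printed (rounded to 4 significant figures) in the printout; each reported figure is rounded exactly once; all derived quantities are computed in exact precision (the five compositions, the yield, LOI, glass mass, totals) from the weighed amounts at 290.2 g of glass as written in question or answer.
Each material's LOI contribution:
  Potassium carbonate: 17.31 × 0.3236 = 5.602 g
  Aragonite sand: 60.94 × 0.4402 = 26.83 g
  Sand: 176.7 × 0.001900 = 0.3357 g
  Strontium carbonate: 9.217 × 0.3002 = 2.767 g
  CaSiO3: 61.77 × 0.003000 = 0.1853 g
Total LOI = 35.72 g
Glass = batch − LOI = 325.9 − 35.72 = 290.2 g

LOI loss = 35.72 g; glass = 290.2 g; yield = 89.04%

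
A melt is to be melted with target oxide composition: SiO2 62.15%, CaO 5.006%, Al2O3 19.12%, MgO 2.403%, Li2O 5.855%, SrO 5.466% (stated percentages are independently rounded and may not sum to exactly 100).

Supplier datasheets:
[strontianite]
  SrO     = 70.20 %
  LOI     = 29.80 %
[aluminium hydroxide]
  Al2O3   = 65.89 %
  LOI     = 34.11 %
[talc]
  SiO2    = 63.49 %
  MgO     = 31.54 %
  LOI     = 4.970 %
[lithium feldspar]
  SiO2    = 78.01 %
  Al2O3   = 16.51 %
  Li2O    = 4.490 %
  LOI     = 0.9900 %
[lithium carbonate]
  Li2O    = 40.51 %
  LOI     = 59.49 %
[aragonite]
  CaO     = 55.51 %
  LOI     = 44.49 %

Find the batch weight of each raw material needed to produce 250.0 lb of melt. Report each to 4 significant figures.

Intermediates are displayed rounded to four significant digits within the worked lines — all internal work maintains full precision through every step. Every reported number is rounded only once. The derived quantities (the yield, glass mass, ignition loss, the six compositions, totals) are computed from the batch weights on 250.0 lb of glass in full precision, as set out in the problem or the answer.
Target masses of each oxide per 250.0 lb melt:
  SiO2: 62.15% × 250.0 = 155.4 lb
  CaO: 5.006% × 250.0 = 12.52 lb
  Al2O3: 19.12% × 250.0 = 47.80 lb
  MgO: 2.403% × 250.0 = 6.008 lb
  Li2O: 5.855% × 250.0 = 14.64 lb
  SrO: 5.466% × 250.0 = 13.66 lb
A balance pass over the oxides, per the reported batch figures, on the stated basis (sum by sum, the targets are met inside rounding margins):
  SiO2: 19.05·0.6349 + 183.7·0.7801 = 155.4 lb (target 155.4 lb)
  CaO: 22.55·0.5551 = 12.52 lb (target 12.52 lb)
  Al2O3: 26.52·0.6589 + 183.7·0.1651 = 47.80 lb (target 47.80 lb)
  MgO: 19.05·0.3154 = 6.008 lb (target 6.008 lb)
  Li2O: 183.7·0.04490 + 15.78·0.4051 = 14.64 lb (target 14.64 lb)
  SrO: 19.47·0.7020 = 13.67 lb (target 13.66 lb)
Consistency of the glass mass: the batch minus its LOI: 250.0 lb (per-oxide target masses sum to 250.0 lb; with the basis standing at 250.0 lb — gaps are rounding artifacts).
Adding the batch up: Σ batch = 287.1 lb; LOI removed, Σ of batch·LOI: 37.03 lb; yield: glass divided by total = 87.10%.

Batch per 250.0 lb melt:
  strontianite: 19.47 lb
  aluminium hydroxide: 26.52 lb
  talc: 19.05 lb
  lithium feldspar: 183.7 lb
  lithium carbonate: 15.78 lb
  aragonite: 22.55 lb
Total batch = 287.1 lb; LOI loss = 37.03 lb; yield = 87.10%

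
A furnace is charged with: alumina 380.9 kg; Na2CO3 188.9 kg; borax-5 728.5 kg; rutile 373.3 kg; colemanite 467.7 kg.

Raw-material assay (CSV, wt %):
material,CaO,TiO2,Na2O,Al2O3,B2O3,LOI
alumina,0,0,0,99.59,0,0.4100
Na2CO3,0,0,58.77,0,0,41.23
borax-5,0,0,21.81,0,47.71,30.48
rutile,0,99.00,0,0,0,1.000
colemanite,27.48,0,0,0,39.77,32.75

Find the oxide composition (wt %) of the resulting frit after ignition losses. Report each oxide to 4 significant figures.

Glass mass = 1681 kg (batch 2139 − LOI 458.4).
Composition: CaO 7.646%, TiO2 21.99%, Na2O 16.06%, Al2O3 22.57%, B2O3 31.74%

Exact precision is carried through every step. Mid-chain values are printed rounded to 4 significant digits as written. Every reported figure is rounded exactly once — derived quantities, which include ignition loss, glass mass, five oxide percentages, yield, the totals, are recomputed in exact precision, as written in either problem or answer, from the weighed amounts at 1681 kg of glass.
Delivered oxide masses:
  CaO: 467.7·0.2748 = 128.5 kg
  TiO2: 373.3·0.9900 = 369.6 kg
  Na2O: 188.9·0.5877 + 728.5·0.2181 = 269.9 kg
  Al2O3: 380.9·0.9959 = 379.3 kg
  B2O3: 728.5·0.4771 + 467.7·0.3977 = 533.6 kg
LOI: 380.9·0.004100 + 188.9·0.4123 + 728.5·0.3048 + 373.3·0.01000 + 467.7·0.3275 = 458.4 kg
Resulting glass, batch − LOI: 2139 − 458.4 = 1681 kg (matching Σ of the oxides)
percent by weight: oxide/glass ×100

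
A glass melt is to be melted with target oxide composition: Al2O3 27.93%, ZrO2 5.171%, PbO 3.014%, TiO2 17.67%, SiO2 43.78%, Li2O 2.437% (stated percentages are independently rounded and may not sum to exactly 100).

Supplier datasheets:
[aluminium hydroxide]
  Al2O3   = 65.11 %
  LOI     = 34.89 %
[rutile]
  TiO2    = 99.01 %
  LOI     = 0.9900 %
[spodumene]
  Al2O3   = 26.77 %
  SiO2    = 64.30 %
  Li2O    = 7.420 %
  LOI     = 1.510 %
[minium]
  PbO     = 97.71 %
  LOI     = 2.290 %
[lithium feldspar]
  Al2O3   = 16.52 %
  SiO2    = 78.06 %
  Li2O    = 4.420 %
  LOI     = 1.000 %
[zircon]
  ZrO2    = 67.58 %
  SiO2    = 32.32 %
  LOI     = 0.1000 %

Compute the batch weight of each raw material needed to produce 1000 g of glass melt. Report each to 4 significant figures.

Mid-chain values are printed, rounded to 4 significant digits, in the working; all internal work carries full precision at every stage; each reported number undergoes a single rounding; derived quantities (the yield, totals, the six compositions, net glass mass, LOI) are re-derived from the weighed amounts per 1000 g of glass at full float precision, exactly as printed in the question or the answer.
Oxide mass targets, per 1000 g glass melt:
  Al2O3: 27.93% × 1000 = 279.3 g
  ZrO2: 5.171% × 1000 = 51.71 g
  PbO: 3.014% × 1000 = 30.14 g
  TiO2: 17.67% × 1000 = 176.7 g
  SiO2: 43.78% × 1000 = 437.8 g
  Li2O: 2.437% × 1000 = 24.37 g
Mass-balance tally per oxide from the weights as reported, relative to the basis at hand (oxide sums agree with the targets once rounding is allowed for):
  Al2O3: 289.5·0.6511 + 25.95·0.2677 + 507.8·0.1652 = 279.3 g (target 279.3 g)
  ZrO2: 76.52·0.6758 = 51.71 g (target 51.71 g)
  PbO: 30.85·0.9771 = 30.14 g (target 30.14 g)
  TiO2: 178.5·0.9901 = 176.7 g (target 176.7 g)
  SiO2: 25.95·0.6430 + 507.8·0.7806 + 76.52·0.3232 = 437.8 g (target 437.8 g)
  Li2O: 25.95·0.07420 + 507.8·0.04420 = 24.37 g (target 24.37 g)
Mass balance on the glass: batch Σ − ignition loss = 1000 g (summing oxide targets gives 1000 g; the stated basis being 1000 g — any gap is answer rounding).
Whole-batch sum: Σ batch = 1109 g; ignition loss, Σ(batch × LOI) = 109.0 g; yield, glass over the total, = 90.17%.

Batch per 1000 g glass melt:
  aluminium hydroxide: 289.5 g
  rutile: 178.5 g
  spodumene: 25.95 g
  minium: 30.85 g
  lithium feldspar: 507.8 g
  zircon: 76.52 g
Total batch = 1109 g; LOI loss = 109.0 g; yield = 90.17%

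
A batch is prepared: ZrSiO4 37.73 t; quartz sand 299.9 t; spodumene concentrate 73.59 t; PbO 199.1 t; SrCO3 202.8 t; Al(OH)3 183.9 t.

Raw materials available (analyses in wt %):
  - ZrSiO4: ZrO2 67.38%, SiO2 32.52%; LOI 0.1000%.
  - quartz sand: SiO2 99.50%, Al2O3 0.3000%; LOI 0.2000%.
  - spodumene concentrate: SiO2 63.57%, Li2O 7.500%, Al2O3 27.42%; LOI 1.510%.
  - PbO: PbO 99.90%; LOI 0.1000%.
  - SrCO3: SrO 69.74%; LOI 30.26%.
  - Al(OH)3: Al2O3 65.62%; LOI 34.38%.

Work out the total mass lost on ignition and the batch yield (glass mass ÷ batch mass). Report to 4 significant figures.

In-progress results are shown (rounded to 4 significant digits) on the page. Each numeric step maintains full float precision from first step to last. Every reported figure undergoes a single rounding — derived quantities, including glass mass, the six compositions, LOI, the totals, the yield, are recomputed from the batch weights at 870.5 t of glass in full precision exactly as shown in problem or answer.
Loss on ignition, line by line:
  ZrSiO4: 37.73 × 0.001000 = 0.03773 t
  quartz sand: 299.9 × 0.002000 = 0.5998 t
  spodumene concentrate: 73.59 × 0.01510 = 1.111 t
  PbO: 199.1 × 0.001000 = 0.1991 t
  SrCO3: 202.8 × 0.3026 = 61.37 t
  Al(OH)3: 183.9 × 0.3438 = 63.22 t
Total LOI = 126.5 t
Glass = batch − LOI = 997.0 − 126.5 = 870.5 t

LOI loss = 126.5 t; glass = 870.5 t; yield = 87.31%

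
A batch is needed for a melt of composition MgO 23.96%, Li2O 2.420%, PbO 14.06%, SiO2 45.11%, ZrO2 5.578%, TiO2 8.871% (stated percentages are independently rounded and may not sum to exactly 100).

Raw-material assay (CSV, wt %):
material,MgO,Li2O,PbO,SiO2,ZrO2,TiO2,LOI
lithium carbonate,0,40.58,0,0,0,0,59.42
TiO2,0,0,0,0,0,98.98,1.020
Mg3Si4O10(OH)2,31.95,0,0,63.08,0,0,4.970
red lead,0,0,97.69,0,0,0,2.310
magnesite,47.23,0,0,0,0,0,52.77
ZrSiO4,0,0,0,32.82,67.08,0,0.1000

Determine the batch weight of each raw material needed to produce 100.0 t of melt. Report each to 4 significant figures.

Working values are displayed, rounded to 4 significant figures, in the printout. Full float precision is kept from start to finish — a single rounding produces every reported result; derived quantities (net glass mass, LOI, six oxide percentages, the totals, the yield) are carried in full precision from the weighed amounts at 100.0 t of glass, precisely as stated by either problem or answer.
Per-oxide target masses for 100.0 t melt:
  MgO: 23.96% × 100.0 = 23.96 t
  Li2O: 2.420% × 100.0 = 2.420 t
  PbO: 14.06% × 100.0 = 14.06 t
  SiO2: 45.11% × 100.0 = 45.11 t
  ZrO2: 5.578% × 100.0 = 5.578 t
  TiO2: 8.871% × 100.0 = 8.871 t
Checking each oxide sum applying the batch weights above, for the quoted basis mass (every target is met by its sum exact up to rounding of places):
  MgO: 67.19·0.3195 + 5.281·0.4723 = 23.96 t (target 23.96 t)
  Li2O: 5.964·0.4058 = 2.420 t (target 2.420 t)
  PbO: 14.39·0.9769 = 14.06 t (target 14.06 t)
  SiO2: 67.19·0.6308 + 8.315·0.3282 = 45.11 t (target 45.11 t)
  ZrO2: 8.315·0.6708 = 5.578 t (target 5.578 t)
  TiO2: 8.962·0.9898 = 8.871 t (target 8.871 t)
Glass-mass closure: total batch − LOI = 100.0 t (targets for the oxides total 100.0 t; basis as stated: 100.0 t — differing by rounding only).
Whole-batch sum: Σ batch = 110.1 t; LOI removed, Σ of batch·LOI: 10.10 t; yield, glass over the total, = 90.82%.

Batch per 100.0 t melt:
  lithium carbonate: 5.964 t
  TiO2: 8.962 t
  Mg3Si4O10(OH)2: 67.19 t
  red lead: 14.39 t
  magnesite: 5.281 t
  ZrSiO4: 8.315 t
Total batch = 110.1 t; LOI loss = 10.10 t; yield = 90.82%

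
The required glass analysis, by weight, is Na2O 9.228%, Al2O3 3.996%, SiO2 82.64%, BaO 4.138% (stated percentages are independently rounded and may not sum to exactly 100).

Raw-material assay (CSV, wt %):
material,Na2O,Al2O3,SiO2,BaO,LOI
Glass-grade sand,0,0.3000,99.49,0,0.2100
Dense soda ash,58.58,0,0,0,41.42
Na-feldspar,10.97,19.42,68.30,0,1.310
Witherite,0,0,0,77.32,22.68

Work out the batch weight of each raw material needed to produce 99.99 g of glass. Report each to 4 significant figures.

Every computation runs at full float precision through every step. Mid-chain values are displayed with 4-significant-digit rounding at each printed step. Every reported value is rounded exactly once; derived quantities (the four compositions, glass mass, ignition loss, the totals, yield) are rebuilt from the batch weights per 99.99 g of glass in exact precision as they appear in the problem or answer text.
Per-oxide target masses for 99.99 g glass:
  Na2O: 9.228% × 99.99 = 9.227 g
  Al2O3: 3.996% × 99.99 = 3.996 g
  SiO2: 82.64% × 99.99 = 82.63 g
  BaO: 4.138% × 99.99 = 4.138 g
Verifying the oxide balance applying the batch weights above, at the basis given (target by target, the sums agree modulo rounding of the values):
  Na2O: 12.10·0.5858 + 19.50·0.1097 = 9.227 g (target 9.227 g)
  Al2O3: 69.67·0.003000 + 19.50·0.1942 = 3.996 g (target 3.996 g)
  SiO2: 69.67·0.9949 + 19.50·0.6830 = 82.63 g (target 82.63 g)
  BaO: 5.351·0.7732 = 4.137 g (target 4.138 g)
Glass-mass bookkeeping: Σ batch − LOI loss = 99.99 g (summing oxide targets gives 99.99 g; the stated basis being 99.99 g — differing by rounding only).
Summing the batch: Σ batch = 106.6 g; ignition loss, Σ(batch × LOI) = 6.627 g; as yield: glass ÷ batch → 93.78%.

Batch per 99.99 g glass:
  Glass-grade sand: 69.67 g
  Dense soda ash: 12.10 g
  Na-feldspar: 19.50 g
  Witherite: 5.351 g
Total batch = 106.6 g; LOI loss = 6.627 g; yield = 93.78%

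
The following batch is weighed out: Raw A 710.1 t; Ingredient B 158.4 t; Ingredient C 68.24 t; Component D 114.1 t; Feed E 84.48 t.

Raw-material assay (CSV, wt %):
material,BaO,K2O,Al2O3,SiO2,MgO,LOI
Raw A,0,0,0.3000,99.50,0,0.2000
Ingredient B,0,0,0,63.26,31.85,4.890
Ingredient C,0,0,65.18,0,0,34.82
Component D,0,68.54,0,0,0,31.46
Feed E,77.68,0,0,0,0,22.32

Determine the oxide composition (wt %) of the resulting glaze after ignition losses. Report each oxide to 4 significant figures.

Glass mass = 1048 t (batch 1135 − LOI 87.68).
Composition: BaO 6.264%, K2O 7.465%, Al2O3 4.449%, SiO2 77.01%, MgO 4.816%

Every computation carries full float precision at each step. In-progress results are shown (rounded to 4 significant digits) as written. Each reported result includes exactly one rounding — all derived quantities (totals, the five compositions, ignition loss, the yield, net glass mass) are recomputed from the batch weights per 1048 t of glass at exact precision, precisely as stated by problem or answer.
Per-oxide mass from batch:
  BaO: 84.48·0.7768 = 65.62 t
  K2O: 114.1·0.6854 = 78.20 t
  Al2O3: 710.1·0.003000 + 68.24·0.6518 = 46.61 t
  SiO2: 710.1·0.9950 + 158.4·0.6326 = 806.8 t
  MgO: 158.4·0.3185 = 50.45 t
LOI: 710.1·0.002000 + 158.4·0.04890 + 68.24·0.3482 + 114.1·0.3146 + 84.48·0.2232 = 87.68 t
The glass mass, total less LOI, = 1135 − 87.68 = 1048 t (the oxide masses sum to this)
wt % = 100 × oxide mass / glass mass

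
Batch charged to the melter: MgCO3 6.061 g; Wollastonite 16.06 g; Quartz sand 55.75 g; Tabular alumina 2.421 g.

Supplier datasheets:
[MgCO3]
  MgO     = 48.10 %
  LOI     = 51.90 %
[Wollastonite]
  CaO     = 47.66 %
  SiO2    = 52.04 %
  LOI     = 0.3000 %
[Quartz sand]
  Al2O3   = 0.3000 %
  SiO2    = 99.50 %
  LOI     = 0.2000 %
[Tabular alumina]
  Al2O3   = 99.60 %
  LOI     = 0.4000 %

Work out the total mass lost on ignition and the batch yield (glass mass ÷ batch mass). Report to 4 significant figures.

Intermediates are displayed rounded to four significant digits between the steps — all arithmetic runs at full float precision throughout; every reported figure undergoes a single rounding. Derived quantities are computed in full precision (LOI, the yield, net glass mass, the four compositions, the totals) using the weight values per 76.98 g of glass, as given in the problem or the answer.
LOI of each material in turn:
  MgCO3: 6.061 × 0.5190 = 3.146 g
  Wollastonite: 16.06 × 0.003000 = 0.04818 g
  Quartz sand: 55.75 × 0.002000 = 0.1115 g
  Tabular alumina: 2.421 × 0.004000 = 0.009684 g
Total LOI = 3.315 g
Glass = batch − LOI = 80.29 − 3.315 = 76.98 g

LOI loss = 3.315 g; glass = 76.98 g; yield = 95.87%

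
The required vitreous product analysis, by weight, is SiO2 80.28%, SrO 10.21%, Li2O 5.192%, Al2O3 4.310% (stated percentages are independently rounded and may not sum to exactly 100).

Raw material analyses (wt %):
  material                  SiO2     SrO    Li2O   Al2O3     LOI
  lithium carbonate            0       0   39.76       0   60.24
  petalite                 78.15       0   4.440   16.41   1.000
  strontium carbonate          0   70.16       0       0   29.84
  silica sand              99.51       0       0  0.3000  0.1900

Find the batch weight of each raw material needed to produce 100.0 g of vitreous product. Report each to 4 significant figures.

Batch per 100.0 g vitreous product:
  lithium carbonate: 10.25 g
  petalite: 25.15 g
  strontium carbonate: 14.55 g
  silica sand: 60.92 g
Total batch = 110.9 g; LOI loss = 10.88 g; yield = 90.18%

The intermediate values are shown rounded to 4 significant digits across the worked steps; all internal work holds exact precision through the solve. Every reported value sees exactly one rounding; all derived quantities (ignition loss, the totals, yield, glass mass, the four compositions) are computed in full float precision starting from the weights for 100.0 g of glass as quoted within the question or the answer.
Target oxide masses per 100.0 g vitreous product:
  SiO2: 80.28% × 100.0 = 80.28 g
  SrO: 10.21% × 100.0 = 10.21 g
  Li2O: 5.192% × 100.0 = 5.192 g
  Al2O3: 4.310% × 100.0 = 4.310 g
A balance pass over the oxides, using the reported weights, at the basis given (delivered sums recover each target inside rounding margins):
  SiO2: 25.15·0.7815 + 60.92·0.9951 = 80.28 g (target 80.28 g)
  SrO: 14.55·0.7016 = 10.21 g (target 10.21 g)
  Li2O: 10.25·0.3976 + 25.15·0.04440 = 5.192 g (target 5.192 g)
  Al2O3: 25.15·0.1641 + 60.92·0.003000 = 4.310 g (target 4.310 g)
Glass-mass bookkeeping: net batch after ignition = 99.99 g (the Σ of target masses is 99.99 g; with the basis standing at 100.0 g — differing by rounding only).
Adding the batch up: Σ batch = 110.9 g; Σ batch·LOI gives LOI loss = 10.88 g; glass ÷ batch gives a yield of 90.18%.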